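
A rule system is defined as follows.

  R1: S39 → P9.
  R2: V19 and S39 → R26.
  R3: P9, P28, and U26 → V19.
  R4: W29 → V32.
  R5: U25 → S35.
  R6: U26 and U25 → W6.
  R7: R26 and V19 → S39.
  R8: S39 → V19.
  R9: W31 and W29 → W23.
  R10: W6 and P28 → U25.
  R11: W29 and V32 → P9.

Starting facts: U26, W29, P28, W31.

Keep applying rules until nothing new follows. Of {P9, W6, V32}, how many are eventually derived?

W29 holds, so V32 follows (R4).
W29 and V32 hold, so P9 follows (R11).
P9: reached.
W6 would need U26 and U25 (R6), but U25 is never established.
V32: reached.
Reached: P9 and V32 — 2 of the 3.

2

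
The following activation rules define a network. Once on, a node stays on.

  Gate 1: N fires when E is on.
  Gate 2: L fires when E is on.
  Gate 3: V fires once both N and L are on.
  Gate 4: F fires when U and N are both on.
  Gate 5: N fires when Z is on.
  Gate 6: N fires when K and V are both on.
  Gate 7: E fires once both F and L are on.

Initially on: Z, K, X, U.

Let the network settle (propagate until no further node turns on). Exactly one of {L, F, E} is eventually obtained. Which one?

Z is on, so N fires (Gate 5).
U and N are on, so F fires (Gate 4).
E would need F and L (Gate 7), but L never turns on. L would need E (Gate 2), but E never turns on.

F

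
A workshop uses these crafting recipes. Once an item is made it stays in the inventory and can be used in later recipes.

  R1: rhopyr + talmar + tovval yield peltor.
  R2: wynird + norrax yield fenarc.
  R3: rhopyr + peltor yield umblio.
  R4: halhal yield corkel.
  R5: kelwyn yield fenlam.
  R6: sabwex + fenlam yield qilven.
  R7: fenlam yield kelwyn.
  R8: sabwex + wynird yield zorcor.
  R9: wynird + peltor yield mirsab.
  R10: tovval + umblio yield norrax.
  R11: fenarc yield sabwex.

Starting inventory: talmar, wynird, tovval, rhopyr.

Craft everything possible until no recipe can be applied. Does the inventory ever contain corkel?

No

corkel would need halhal (R4), but halhal is never obtained.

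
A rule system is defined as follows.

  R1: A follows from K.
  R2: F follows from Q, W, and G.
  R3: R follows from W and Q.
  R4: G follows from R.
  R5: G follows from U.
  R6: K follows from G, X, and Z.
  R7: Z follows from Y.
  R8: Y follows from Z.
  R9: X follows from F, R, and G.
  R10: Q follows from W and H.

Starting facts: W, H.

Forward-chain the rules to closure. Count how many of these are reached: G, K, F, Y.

2

W and H hold, so Q follows (R10).
From W and Q, R3 gives R.
From R, R4 gives G.
From Q, W, and G, R2 gives F.
G: reached.
K would need G, X, and Z (R6), but Z is never established.
F: reached.
Y would need Z (R8), but Z is never established.
Reached: G and F — 2 of the 4.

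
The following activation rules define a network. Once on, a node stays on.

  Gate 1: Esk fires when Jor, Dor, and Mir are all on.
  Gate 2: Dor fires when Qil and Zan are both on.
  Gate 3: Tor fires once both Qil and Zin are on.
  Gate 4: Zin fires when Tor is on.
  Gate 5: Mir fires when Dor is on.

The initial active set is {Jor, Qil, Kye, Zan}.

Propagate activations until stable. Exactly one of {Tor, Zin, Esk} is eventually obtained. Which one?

Qil and Zan are on, so Dor fires (Gate 2).
Gate 5: Dor on → Mir on.
Gate 1: Jor, Dor, and Mir on → Esk on.
Tor would need Qil and Zin (Gate 3), but Zin never turns on. Zin would need Tor (Gate 4), but Tor never turns on.

Esk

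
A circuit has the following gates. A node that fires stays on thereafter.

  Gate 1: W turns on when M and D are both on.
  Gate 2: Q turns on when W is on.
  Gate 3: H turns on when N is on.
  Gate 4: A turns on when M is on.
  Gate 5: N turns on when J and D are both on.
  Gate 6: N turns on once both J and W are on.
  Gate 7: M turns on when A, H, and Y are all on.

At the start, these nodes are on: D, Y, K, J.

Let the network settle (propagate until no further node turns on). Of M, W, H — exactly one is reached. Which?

H

Gate 5: J and D on → N on.
Gate 3: N on → H on.
W would need M and D (Gate 1), but M never turns on. M would need A, H, and Y (Gate 7), but A never turns on.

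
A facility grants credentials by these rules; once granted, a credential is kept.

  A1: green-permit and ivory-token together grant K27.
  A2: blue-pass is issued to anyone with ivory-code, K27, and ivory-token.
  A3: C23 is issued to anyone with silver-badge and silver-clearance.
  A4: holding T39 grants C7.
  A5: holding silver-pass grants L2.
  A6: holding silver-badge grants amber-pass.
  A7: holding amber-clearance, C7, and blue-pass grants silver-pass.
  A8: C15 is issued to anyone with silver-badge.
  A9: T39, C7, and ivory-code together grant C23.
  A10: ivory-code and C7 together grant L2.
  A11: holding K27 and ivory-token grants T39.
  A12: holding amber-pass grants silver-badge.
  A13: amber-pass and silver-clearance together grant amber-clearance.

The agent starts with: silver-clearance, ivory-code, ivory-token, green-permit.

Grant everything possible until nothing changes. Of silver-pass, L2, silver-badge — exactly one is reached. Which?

L2

Holding green-permit and ivory-token grants K27 (A1).
Holding K27 and ivory-token grants T39 (A11).
Holding T39 grants C7 (A4).
Holding ivory-code and C7 grants L2 (A10).
silver-badge would need amber-pass (A12), but amber-pass is never granted. silver-pass would need amber-clearance, C7, and blue-pass (A7), but amber-clearance is never granted.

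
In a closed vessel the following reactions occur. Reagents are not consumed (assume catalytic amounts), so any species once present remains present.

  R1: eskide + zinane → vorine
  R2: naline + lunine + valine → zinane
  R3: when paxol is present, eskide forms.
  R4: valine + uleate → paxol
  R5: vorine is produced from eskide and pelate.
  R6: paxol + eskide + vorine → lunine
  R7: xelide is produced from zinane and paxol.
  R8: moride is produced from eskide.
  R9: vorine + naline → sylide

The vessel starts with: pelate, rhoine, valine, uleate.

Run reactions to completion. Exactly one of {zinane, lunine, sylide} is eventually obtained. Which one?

valine and uleate present → paxol forms (R4).
paxol present → eskide forms (R3).
eskide and pelate present → vorine forms (R5).
paxol, eskide, and vorine present → lunine forms (R6).
sylide would need vorine and naline (R9), but naline never forms. zinane would need naline, lunine, and valine (R2), but naline never forms.

lunine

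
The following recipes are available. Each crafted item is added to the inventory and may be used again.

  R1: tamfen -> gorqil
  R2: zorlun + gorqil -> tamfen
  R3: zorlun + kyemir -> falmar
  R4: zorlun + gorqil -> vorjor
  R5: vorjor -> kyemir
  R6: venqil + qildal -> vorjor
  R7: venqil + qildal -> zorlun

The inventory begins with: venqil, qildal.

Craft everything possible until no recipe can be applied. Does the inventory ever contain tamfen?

No

tamfen would need zorlun and gorqil (R2), but gorqil is never obtained.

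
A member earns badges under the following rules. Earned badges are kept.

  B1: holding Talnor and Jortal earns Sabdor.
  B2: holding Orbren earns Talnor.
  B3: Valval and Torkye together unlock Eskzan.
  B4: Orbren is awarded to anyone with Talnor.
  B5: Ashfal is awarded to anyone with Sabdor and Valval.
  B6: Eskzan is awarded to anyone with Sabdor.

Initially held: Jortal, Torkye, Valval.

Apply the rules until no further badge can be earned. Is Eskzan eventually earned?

Yes

With Valval and Torkye, Eskzan is earned (B3).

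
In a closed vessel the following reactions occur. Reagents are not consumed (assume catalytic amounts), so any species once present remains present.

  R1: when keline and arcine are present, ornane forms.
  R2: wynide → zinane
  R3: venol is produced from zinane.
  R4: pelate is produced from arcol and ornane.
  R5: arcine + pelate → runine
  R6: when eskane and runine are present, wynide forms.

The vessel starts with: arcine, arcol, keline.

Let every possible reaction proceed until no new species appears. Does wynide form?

No

wynide would need eskane and runine (R6), but eskane never forms.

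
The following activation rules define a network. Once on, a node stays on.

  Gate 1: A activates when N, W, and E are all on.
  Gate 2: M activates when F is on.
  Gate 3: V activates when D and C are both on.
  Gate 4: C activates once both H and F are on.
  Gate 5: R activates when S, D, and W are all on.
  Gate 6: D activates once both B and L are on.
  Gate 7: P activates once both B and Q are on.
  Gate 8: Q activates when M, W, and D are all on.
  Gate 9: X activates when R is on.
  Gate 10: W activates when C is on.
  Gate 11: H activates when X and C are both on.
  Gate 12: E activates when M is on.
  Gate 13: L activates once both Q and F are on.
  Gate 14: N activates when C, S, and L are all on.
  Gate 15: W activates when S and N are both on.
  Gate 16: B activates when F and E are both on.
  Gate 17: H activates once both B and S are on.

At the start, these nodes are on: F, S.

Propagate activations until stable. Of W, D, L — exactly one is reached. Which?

F is on, so M activates (Gate 2).
Gate 12: M on → E on.
Gate 16: F and E on → B on.
Gate 17: B and S on → H on.
Gate 4: H and F on → C on.
Gate 10: C on → W on.
L would need Q and F (Gate 13), but Q never turns on. D would need B and L (Gate 6), but L never turns on.

W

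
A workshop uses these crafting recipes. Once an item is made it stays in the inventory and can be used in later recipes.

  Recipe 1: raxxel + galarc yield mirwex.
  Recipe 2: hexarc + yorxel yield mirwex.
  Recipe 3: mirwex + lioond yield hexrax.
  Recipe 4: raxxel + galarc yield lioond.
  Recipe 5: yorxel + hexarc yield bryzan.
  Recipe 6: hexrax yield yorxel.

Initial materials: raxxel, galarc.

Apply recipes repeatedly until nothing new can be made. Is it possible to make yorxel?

Yes

raxxel + galarc → lioond (Recipe 4).
raxxel + galarc → mirwex (Recipe 1).
Using Recipe 3, mirwex and lioond make hexrax.
Using Recipe 6, hexrax makes yorxel.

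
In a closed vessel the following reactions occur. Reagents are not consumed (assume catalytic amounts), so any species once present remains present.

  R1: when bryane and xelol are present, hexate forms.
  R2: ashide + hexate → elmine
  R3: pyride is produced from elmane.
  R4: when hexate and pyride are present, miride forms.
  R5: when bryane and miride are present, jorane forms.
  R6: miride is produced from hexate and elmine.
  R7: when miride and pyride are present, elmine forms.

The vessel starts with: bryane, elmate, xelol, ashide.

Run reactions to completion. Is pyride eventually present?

pyride would need elmane (R3), but elmane never forms.

No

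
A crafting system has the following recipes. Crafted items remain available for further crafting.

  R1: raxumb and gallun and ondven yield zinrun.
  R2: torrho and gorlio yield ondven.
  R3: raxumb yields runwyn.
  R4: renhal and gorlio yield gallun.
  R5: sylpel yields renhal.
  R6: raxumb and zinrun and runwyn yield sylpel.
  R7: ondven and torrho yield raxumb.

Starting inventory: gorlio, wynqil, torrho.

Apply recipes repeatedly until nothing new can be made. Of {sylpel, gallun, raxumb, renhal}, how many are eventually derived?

Using R2, torrho and gorlio make ondven.
Using R7, ondven and torrho make raxumb.
sylpel would need raxumb, zinrun, and runwyn (R6), but zinrun is never obtained.
gallun would need renhal and gorlio (R4), but renhal is never obtained.
raxumb: reached.
renhal would need sylpel (R5), but sylpel is never obtained.
Reached: raxumb — 1 of the 4.

1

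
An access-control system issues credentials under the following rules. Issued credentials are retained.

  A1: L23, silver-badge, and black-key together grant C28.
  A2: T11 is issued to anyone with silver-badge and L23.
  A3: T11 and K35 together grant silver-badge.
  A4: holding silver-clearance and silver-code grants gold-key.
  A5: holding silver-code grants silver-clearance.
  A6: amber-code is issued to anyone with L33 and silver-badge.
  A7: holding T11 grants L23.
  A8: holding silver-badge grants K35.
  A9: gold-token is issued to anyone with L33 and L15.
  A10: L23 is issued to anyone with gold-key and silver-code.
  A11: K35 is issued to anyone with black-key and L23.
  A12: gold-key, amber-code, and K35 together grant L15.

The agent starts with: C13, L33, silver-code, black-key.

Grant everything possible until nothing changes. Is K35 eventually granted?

Holding silver-code grants silver-clearance (A5).
Holding silver-clearance and silver-code grants gold-key (A4).
Holding gold-key and silver-code grants L23 (A10).
Holding black-key and L23 grants K35 (A11).

Yes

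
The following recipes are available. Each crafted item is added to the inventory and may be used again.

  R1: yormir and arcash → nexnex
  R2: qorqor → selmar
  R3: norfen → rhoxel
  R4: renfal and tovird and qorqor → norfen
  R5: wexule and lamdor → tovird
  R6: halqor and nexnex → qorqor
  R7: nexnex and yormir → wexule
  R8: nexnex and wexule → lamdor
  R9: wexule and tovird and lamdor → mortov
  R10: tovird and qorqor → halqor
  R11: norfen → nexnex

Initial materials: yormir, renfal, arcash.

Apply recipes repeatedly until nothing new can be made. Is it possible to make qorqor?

No

qorqor would need halqor and nexnex (R6), but halqor is never obtained.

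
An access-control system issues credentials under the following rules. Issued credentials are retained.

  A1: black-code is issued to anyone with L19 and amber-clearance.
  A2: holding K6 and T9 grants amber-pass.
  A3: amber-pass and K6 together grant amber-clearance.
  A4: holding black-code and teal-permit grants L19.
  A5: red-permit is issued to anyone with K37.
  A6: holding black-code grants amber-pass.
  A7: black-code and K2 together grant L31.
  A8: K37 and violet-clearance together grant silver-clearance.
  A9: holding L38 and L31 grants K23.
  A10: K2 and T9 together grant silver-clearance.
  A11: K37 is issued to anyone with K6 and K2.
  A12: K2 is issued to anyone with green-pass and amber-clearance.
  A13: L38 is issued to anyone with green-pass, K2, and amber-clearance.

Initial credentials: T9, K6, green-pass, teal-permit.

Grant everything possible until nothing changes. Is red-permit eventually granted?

Holding K6 and T9 grants amber-pass (A2).
Holding amber-pass and K6 grants amber-clearance (A3).
Holding green-pass and amber-clearance grants K2 (A12).
Holding K6 and K2 grants K37 (A11).
Holding K37 grants red-permit (A5).

Yes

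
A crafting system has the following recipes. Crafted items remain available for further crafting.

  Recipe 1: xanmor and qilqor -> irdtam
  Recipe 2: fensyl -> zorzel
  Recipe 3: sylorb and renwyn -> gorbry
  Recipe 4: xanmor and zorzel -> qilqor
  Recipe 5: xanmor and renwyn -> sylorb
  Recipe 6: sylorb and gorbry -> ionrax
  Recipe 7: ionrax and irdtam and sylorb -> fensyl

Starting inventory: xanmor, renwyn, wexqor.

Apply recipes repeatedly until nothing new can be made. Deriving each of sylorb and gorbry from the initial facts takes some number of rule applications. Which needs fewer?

sylorb

sylorb: xanmor and renwyn -> sylorb (Recipe 5). [1 rule application]
gorbry: xanmor and renwyn -> sylorb (Recipe 5). Using Recipe 3, sylorb and renwyn make gorbry. [2 rule applications]
sylorb needs fewer.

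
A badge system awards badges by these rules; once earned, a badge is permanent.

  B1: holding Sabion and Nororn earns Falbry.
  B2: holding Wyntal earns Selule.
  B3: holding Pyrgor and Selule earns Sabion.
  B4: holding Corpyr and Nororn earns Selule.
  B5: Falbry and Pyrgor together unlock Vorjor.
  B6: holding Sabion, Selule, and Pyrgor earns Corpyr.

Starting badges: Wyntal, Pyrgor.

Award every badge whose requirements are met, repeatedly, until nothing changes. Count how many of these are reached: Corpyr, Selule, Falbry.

2

With Wyntal, Selule is earned (B2).
With Pyrgor and Selule, Sabion is earned (B3).
With Sabion, Selule, and Pyrgor, Corpyr is earned (B6).
Corpyr: reached.
Selule: reached.
Falbry would need Sabion and Nororn (B1), but Nororn is never earned.
Reached: Corpyr and Selule — 2 of the 3.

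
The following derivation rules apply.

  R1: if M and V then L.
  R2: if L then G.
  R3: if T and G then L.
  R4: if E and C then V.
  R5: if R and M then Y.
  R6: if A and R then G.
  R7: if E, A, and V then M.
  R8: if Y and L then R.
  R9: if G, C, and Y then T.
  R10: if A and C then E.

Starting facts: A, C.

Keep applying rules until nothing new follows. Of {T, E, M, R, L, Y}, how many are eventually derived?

A and C hold, so E follows (R10).
E and C hold, so V follows (R4).
From E, A, and V, R7 gives M.
From M and V, R1 gives L.
T would need G, C, and Y (R9), but Y is never established.
E: reached.
M: reached.
R would need Y and L (R8), but Y is never established.
L: reached.
Y would need R and M (R5), but R is never established.
Reached: E, M, and L — 3 of the 6.

3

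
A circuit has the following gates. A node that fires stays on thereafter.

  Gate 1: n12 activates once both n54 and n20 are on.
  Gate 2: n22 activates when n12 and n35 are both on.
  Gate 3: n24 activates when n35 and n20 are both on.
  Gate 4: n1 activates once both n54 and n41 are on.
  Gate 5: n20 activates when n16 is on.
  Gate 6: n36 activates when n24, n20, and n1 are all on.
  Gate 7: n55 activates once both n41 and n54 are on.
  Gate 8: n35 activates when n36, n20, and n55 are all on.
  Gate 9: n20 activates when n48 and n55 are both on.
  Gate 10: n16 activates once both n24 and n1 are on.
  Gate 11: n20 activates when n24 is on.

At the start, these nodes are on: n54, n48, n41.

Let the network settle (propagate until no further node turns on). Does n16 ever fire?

No

n16 would need n24 and n1 (Gate 10), but n24 never turns on.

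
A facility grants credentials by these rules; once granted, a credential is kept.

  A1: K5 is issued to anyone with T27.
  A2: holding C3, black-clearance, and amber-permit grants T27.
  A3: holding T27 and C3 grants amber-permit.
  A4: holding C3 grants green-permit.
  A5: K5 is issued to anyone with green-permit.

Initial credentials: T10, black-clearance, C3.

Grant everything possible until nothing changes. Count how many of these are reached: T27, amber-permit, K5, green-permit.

Holding C3 grants green-permit (A4).
Holding green-permit grants K5 (A5).
T27 would need C3, black-clearance, and amber-permit (A2), but amber-permit is never granted.
amber-permit would need T27 and C3 (A3), but T27 is never granted.
K5: reached.
green-permit: reached.
Reached: K5 and green-permit — 2 of the 4.

2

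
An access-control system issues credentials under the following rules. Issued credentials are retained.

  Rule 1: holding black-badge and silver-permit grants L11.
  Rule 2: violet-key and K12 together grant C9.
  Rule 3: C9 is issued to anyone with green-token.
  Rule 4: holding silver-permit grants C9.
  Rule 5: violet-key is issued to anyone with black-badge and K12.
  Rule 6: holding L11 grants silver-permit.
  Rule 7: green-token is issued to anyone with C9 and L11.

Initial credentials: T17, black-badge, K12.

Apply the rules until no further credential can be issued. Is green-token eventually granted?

green-token would need C9 and L11 (Rule 7), but L11 is never granted.

No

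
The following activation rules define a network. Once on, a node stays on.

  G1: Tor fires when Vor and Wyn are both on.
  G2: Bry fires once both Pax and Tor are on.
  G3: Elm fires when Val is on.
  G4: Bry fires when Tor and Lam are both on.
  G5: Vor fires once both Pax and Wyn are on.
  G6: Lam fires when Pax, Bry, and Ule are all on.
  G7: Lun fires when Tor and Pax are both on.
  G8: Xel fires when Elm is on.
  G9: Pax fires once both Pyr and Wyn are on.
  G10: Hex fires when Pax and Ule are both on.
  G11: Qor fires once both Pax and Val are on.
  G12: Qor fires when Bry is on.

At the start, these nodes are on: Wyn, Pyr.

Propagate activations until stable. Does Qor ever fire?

Yes

G9: Pyr and Wyn on → Pax on.
Pax and Wyn are on, so Vor fires (G5).
G1: Vor and Wyn on → Tor on.
G2: Pax and Tor on → Bry on.
Bry is on, so Qor fires (G12).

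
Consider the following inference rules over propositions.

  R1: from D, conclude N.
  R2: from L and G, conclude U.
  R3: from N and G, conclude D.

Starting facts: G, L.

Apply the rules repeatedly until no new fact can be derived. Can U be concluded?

Yes

From L and G, R2 gives U.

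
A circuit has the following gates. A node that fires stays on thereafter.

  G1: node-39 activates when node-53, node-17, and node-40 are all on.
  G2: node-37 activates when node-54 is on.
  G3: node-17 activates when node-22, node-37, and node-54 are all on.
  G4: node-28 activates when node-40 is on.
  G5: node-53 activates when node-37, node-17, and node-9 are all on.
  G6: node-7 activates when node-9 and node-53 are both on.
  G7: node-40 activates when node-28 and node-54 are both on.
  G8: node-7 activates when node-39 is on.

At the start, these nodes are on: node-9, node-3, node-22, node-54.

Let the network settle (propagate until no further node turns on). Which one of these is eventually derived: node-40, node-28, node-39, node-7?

node-7

node-54 is on, so node-37 activates (G2).
node-22, node-37, and node-54 are on, so node-17 activates (G3).
node-37, node-17, and node-9 are on, so node-53 activates (G5).
G6: node-9 and node-53 on → node-7 on.
node-28 would need node-40 (G4), but node-40 never turns on. node-39 would need node-53, node-17, and node-40 (G1), but node-40 never turns on. node-40 would need node-28 and node-54 (G7), but node-28 never turns on.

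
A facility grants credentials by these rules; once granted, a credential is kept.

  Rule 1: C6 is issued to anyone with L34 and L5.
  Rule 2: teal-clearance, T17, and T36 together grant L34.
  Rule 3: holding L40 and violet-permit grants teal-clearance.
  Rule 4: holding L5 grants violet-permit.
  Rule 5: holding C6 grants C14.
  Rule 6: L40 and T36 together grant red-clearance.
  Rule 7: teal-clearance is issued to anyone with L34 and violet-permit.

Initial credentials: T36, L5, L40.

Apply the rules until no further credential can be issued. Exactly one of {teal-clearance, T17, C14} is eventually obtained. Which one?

Holding L5 grants violet-permit (Rule 4).
Holding L40 and violet-permit grants teal-clearance (Rule 3).
C14 would need C6 (Rule 5), but C6 is never granted. No rule produces T17, and it is not given.

teal-clearance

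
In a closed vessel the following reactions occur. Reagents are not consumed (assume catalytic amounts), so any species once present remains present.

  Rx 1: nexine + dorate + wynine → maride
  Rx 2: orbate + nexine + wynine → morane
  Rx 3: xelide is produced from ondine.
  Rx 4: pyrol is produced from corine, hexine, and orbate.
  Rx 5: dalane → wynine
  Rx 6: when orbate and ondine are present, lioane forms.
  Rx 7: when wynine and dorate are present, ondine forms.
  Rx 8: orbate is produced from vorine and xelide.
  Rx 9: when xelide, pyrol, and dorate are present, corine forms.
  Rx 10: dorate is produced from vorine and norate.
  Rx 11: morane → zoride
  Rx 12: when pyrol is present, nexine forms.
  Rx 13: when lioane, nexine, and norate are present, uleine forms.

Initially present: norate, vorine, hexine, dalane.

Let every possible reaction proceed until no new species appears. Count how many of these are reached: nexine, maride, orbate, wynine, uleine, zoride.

vorine and norate present → dorate forms (Rx 10).
dalane present → wynine forms (Rx 5).
wynine and dorate present → ondine forms (Rx 7).
ondine present → xelide forms (Rx 3).
vorine and xelide present → orbate forms (Rx 8).
nexine would need pyrol (Rx 12), but pyrol never forms.
maride would need nexine, dorate, and wynine (Rx 1), but nexine never forms.
orbate: reached.
wynine: reached.
uleine would need lioane, nexine, and norate (Rx 13), but nexine never forms.
zoride would need morane (Rx 11), but morane never forms.
Reached: orbate and wynine — 2 of the 6.

2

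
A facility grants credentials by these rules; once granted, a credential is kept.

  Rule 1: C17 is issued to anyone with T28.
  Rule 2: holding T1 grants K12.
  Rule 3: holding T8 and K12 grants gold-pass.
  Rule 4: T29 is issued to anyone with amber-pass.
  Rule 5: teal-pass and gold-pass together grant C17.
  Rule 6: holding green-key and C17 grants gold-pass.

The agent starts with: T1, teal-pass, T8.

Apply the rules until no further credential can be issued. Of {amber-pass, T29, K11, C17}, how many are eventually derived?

Holding T1 grants K12 (Rule 2).
Holding T8 and K12 grants gold-pass (Rule 3).
Holding teal-pass and gold-pass grants C17 (Rule 5).
No rule produces amber-pass, and it is not given.
T29 would need amber-pass (Rule 4), but amber-pass is never granted.
No rule produces K11, and it is not given.
C17: reached.
Reached: C17 — 1 of the 4.

1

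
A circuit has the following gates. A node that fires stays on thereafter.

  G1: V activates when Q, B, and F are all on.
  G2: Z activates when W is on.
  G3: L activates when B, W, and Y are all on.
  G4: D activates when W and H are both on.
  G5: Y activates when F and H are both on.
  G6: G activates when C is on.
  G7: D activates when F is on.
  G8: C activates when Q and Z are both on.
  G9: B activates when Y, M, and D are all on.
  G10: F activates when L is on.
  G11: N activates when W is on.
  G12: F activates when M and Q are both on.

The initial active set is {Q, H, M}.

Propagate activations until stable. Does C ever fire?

C would need Q and Z (G8), but Z never turns on.

No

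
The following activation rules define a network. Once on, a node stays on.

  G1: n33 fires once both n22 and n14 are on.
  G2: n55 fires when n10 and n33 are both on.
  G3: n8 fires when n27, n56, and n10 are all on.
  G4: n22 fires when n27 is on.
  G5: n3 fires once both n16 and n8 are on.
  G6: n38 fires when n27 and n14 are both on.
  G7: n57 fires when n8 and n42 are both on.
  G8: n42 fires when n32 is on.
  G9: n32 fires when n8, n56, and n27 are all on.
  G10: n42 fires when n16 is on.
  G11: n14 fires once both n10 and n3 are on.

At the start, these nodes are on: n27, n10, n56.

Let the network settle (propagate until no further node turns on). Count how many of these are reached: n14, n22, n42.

n27, n56, and n10 are on, so n8 fires (G3).
G4: n27 on → n22 on.
G9: n8, n56, and n27 on → n32 on.
n32 is on, so n42 fires (G8).
n14 would need n10 and n3 (G11), but n3 never turns on.
n22: reached.
n42: reached.
Reached: n22 and n42 — 2 of the 3.

2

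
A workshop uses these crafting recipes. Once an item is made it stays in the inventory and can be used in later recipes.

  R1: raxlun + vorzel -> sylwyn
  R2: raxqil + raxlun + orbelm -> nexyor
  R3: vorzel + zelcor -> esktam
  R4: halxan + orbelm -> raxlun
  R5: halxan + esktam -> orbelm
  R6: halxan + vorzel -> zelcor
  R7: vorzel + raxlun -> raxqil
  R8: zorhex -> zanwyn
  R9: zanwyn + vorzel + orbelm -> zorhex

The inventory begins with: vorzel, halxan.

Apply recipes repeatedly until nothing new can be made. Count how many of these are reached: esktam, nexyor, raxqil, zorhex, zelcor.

4

halxan + vorzel -> zelcor (R6).
vorzel + zelcor -> esktam (R3).
Using R5, halxan and esktam make orbelm.
Using R4, halxan and orbelm make raxlun.
Using R7, vorzel and raxlun make raxqil.
raxqil + raxlun + orbelm -> nexyor (R2).
esktam: reached.
nexyor: reached.
raxqil: reached.
zorhex would need zanwyn, vorzel, and orbelm (R9), but zanwyn is never obtained.
zelcor: reached.
Reached: esktam, nexyor, raxqil, and zelcor — 4 of the 5.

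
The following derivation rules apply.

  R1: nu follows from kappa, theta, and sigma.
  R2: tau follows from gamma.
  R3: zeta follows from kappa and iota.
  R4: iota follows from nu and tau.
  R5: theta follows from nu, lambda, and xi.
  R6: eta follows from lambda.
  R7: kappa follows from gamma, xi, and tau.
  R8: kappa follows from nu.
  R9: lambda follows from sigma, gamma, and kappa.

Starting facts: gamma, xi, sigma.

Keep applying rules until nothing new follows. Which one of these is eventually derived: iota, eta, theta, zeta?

eta

From gamma, R2 gives tau.
From gamma, xi, and tau, R7 gives kappa.
sigma, gamma, and kappa hold, so lambda follows (R9).
From lambda, R6 gives eta.
iota would need nu and tau (R4), but nu is never established. theta would need nu, lambda, and xi (R5), but nu is never established. zeta would need kappa and iota (R3), but iota is never established.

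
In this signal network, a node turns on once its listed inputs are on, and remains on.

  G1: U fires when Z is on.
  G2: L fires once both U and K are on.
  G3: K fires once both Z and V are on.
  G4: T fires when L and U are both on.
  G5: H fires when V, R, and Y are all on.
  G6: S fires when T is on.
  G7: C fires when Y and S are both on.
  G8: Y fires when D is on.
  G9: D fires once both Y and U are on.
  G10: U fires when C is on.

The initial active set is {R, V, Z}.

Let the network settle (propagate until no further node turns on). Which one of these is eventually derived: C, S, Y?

G3: Z and V on → K on.
Z is on, so U fires (G1).
G2: U and K on → L on.
L and U are on, so T fires (G4).
T is on, so S fires (G6).
Y would need D (G8), but D never turns on. C would need Y and S (G7), but Y never turns on.

S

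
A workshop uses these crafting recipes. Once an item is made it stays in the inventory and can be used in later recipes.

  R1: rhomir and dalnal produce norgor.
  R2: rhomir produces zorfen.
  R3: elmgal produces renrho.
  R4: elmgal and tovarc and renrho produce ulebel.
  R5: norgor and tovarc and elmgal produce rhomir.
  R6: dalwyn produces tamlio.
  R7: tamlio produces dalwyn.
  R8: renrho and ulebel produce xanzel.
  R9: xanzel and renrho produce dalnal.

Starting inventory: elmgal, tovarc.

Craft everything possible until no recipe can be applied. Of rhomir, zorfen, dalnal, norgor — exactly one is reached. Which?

dalnal

elmgal → renrho (R3).
elmgal and tovarc and renrho → ulebel (R4).
Using R8, renrho and ulebel make xanzel.
Using R9, xanzel and renrho make dalnal.
norgor would need rhomir and dalnal (R1), but rhomir is never obtained. rhomir would need norgor, tovarc, and elmgal (R5), but norgor is never obtained. zorfen would need rhomir (R2), but rhomir is never obtained.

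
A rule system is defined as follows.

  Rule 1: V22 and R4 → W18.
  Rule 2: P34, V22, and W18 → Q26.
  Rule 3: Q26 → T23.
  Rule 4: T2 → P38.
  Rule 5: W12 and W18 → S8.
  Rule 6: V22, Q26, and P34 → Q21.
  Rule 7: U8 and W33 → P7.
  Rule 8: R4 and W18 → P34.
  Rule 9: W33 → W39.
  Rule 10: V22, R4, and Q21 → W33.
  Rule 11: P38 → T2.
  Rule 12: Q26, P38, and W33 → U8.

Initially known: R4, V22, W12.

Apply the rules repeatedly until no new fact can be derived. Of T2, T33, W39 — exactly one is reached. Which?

V22 and R4 hold, so W18 follows (Rule 1).
R4 and W18 hold, so P34 follows (Rule 8).
From P34, V22, and W18, Rule 2 gives Q26.
From V22, Q26, and P34, Rule 6 gives Q21.
From V22, R4, and Q21, Rule 10 gives W33.
W33 holds, so W39 follows (Rule 9).
No rule produces T33, and it is not given. T2 would need P38 (Rule 11), but P38 is never established.

W39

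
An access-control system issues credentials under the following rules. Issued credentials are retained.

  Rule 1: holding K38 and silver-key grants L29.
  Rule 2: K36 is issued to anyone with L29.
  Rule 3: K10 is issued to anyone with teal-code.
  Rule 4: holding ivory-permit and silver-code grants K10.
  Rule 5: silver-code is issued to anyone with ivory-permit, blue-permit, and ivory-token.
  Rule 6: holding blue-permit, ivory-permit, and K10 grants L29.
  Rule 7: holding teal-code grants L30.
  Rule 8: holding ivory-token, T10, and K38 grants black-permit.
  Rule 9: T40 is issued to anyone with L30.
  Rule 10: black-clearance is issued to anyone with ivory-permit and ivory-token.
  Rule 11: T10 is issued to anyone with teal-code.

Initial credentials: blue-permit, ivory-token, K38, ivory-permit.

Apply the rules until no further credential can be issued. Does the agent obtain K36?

Holding ivory-permit, blue-permit, and ivory-token grants silver-code (Rule 5).
Holding ivory-permit and silver-code grants K10 (Rule 4).
Holding blue-permit, ivory-permit, and K10 grants L29 (Rule 6).
Holding L29 grants K36 (Rule 2).

Yes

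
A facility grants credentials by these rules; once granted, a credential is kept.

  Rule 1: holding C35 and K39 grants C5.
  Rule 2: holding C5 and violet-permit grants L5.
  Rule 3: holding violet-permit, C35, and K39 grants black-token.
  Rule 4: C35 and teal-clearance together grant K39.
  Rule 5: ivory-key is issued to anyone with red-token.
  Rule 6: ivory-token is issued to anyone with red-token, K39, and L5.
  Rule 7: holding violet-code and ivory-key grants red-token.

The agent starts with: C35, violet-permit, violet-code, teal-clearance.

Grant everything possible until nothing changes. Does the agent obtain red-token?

No

red-token would need violet-code and ivory-key (Rule 7), but ivory-key is never granted.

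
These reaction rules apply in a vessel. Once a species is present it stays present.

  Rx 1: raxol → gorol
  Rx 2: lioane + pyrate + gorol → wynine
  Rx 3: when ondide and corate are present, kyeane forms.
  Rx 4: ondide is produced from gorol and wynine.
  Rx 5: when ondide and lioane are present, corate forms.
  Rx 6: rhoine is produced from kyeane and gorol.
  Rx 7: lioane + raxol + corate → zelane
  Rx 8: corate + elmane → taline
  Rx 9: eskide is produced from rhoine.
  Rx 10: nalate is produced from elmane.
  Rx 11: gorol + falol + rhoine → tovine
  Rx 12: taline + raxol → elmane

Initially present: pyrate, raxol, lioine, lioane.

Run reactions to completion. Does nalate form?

No

nalate would need elmane (Rx 10), but elmane never forms.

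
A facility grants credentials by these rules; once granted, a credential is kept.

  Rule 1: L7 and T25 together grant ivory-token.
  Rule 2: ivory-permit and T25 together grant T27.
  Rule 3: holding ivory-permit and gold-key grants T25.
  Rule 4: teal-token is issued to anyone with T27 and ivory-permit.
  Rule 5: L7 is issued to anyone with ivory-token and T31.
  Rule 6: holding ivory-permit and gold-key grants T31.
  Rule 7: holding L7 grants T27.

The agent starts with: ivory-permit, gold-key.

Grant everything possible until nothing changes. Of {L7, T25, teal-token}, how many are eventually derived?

Holding ivory-permit and gold-key grants T25 (Rule 3).
Holding ivory-permit and T25 grants T27 (Rule 2).
Holding T27 and ivory-permit grants teal-token (Rule 4).
L7 would need ivory-token and T31 (Rule 5), but ivory-token is never granted.
T25: reached.
teal-token: reached.
Reached: T25 and teal-token — 2 of the 3.

2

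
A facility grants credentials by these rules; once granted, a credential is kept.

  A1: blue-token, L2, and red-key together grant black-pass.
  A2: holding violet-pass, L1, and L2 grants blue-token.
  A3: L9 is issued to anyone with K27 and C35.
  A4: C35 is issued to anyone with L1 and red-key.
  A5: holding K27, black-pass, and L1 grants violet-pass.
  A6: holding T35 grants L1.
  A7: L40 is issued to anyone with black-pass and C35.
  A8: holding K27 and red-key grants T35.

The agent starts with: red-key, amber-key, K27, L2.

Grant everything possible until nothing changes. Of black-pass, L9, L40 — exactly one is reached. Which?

Holding K27 and red-key grants T35 (A8).
Holding T35 grants L1 (A6).
Holding L1 and red-key grants C35 (A4).
Holding K27 and C35 grants L9 (A3).
L40 would need black-pass and C35 (A7), but black-pass is never granted. black-pass would need blue-token, L2, and red-key (A1), but blue-token is never granted.

L9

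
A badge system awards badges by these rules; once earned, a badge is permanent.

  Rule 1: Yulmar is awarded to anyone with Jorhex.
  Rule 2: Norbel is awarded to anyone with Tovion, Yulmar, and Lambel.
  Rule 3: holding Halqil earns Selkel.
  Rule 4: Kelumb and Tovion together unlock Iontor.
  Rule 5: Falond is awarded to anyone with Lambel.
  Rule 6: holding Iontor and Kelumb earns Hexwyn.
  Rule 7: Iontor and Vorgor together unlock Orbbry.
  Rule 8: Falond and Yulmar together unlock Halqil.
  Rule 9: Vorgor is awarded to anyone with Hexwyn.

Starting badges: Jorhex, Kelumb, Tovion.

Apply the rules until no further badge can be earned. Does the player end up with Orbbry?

Yes

With Kelumb and Tovion, Iontor is earned (Rule 4).
With Iontor and Kelumb, Hexwyn is earned (Rule 6).
With Hexwyn, Vorgor is earned (Rule 9).
With Iontor and Vorgor, Orbbry is earned (Rule 7).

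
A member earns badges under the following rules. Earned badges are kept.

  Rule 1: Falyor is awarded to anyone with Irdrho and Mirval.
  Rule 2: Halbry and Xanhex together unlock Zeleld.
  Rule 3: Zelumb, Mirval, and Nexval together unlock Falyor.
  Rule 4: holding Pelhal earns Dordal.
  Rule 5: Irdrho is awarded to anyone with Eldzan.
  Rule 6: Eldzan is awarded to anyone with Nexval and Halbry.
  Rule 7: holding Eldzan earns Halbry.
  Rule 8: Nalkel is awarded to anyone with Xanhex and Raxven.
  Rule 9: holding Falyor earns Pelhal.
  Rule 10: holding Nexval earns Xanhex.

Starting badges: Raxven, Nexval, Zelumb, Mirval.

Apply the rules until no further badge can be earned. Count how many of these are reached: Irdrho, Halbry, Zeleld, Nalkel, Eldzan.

With Nexval, Xanhex is earned (Rule 10).
With Xanhex and Raxven, Nalkel is earned (Rule 8).
Irdrho would need Eldzan (Rule 5), but Eldzan is never earned.
Halbry would need Eldzan (Rule 7), but Eldzan is never earned.
Zeleld would need Halbry and Xanhex (Rule 2), but Halbry is never earned.
Nalkel: reached.
Eldzan would need Nexval and Halbry (Rule 6), but Halbry is never earned.
Reached: Nalkel — 1 of the 5.

1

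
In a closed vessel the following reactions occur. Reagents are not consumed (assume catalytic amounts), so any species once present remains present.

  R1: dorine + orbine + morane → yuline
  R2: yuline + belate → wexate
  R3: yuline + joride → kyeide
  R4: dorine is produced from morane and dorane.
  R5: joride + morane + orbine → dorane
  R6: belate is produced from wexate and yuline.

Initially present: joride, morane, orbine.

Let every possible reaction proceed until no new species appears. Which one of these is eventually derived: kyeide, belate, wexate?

kyeide

joride, morane, and orbine present → dorane forms (R5).
morane and dorane present → dorine forms (R4).
dorine, orbine, and morane present → yuline forms (R1).
yuline and joride present → kyeide forms (R3).
wexate would need yuline and belate (R2), but belate never forms. belate would need wexate and yuline (R6), but wexate never forms.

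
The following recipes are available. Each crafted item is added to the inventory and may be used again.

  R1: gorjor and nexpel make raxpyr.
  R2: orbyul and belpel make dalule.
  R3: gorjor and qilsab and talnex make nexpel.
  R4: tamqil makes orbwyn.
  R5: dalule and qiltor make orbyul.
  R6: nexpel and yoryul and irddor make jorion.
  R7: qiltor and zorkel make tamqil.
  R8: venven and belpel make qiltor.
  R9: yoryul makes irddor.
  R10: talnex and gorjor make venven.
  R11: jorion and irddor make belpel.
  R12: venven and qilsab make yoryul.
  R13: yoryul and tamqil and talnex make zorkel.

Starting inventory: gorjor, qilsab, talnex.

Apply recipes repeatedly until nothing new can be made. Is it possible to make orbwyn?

orbwyn would need tamqil (R4), but tamqil is never obtained.

No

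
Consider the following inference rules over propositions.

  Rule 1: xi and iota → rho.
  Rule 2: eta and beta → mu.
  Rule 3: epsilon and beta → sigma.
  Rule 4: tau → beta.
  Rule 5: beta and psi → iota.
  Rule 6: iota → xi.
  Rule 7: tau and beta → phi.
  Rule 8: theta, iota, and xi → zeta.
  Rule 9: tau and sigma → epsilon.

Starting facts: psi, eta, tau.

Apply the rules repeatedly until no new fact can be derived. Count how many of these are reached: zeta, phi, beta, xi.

tau holds, so beta follows (Rule 4).
From tau and beta, Rule 7 gives phi.
beta and psi hold, so iota follows (Rule 5).
From iota, Rule 6 gives xi.
zeta would need theta, iota, and xi (Rule 8), but theta is never established.
phi: reached.
beta: reached.
xi: reached.
Reached: phi, beta, and xi — 3 of the 4.

3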